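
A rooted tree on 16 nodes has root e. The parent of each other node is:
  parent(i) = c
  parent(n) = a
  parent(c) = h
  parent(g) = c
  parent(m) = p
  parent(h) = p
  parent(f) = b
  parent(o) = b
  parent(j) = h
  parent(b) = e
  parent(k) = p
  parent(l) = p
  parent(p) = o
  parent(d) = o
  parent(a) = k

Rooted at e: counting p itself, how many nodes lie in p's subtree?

11

p's subtree: {p, h, k, m, l, c, j, a, g, i, n}, size 11.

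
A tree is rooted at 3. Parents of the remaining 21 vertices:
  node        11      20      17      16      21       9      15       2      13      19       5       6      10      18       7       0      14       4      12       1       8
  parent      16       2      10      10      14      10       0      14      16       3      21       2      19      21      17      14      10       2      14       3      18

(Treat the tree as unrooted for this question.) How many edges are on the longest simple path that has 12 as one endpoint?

5

Distances from 12 peak at 5, attained at 1.
12–14–10–19–3–1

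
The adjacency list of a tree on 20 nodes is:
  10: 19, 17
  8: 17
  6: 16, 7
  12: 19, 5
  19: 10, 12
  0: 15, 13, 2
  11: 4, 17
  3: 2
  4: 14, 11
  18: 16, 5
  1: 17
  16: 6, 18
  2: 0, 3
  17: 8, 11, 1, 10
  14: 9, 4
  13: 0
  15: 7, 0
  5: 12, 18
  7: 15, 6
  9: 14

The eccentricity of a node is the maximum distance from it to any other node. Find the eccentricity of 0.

Distances from 0 peak at 14, attained at 9.
0-15-7-6-16-18-5-12-19-10-17-11-4-14-9

14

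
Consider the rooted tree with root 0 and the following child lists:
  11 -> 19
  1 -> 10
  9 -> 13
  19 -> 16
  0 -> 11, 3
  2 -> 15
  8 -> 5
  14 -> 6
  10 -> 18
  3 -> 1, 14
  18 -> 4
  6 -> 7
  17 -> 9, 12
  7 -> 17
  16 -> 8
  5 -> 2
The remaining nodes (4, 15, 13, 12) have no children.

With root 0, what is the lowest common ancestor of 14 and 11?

0

Path 14→root: 14 3 0; path 11→root: 11 0.
First common node: 0.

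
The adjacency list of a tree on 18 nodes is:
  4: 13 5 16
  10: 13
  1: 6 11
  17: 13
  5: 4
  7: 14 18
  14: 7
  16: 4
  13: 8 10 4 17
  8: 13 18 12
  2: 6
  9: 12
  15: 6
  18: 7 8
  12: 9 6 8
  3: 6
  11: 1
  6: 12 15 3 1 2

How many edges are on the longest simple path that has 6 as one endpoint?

5

A farthest node from 6 is 14 (16, 5 also at distance 5).
The path 6–12–8–18–7–14 has 5 edges.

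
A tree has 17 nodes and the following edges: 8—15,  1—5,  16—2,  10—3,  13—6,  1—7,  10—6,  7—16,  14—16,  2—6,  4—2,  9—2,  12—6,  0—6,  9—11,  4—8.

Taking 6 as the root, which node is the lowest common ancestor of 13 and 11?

6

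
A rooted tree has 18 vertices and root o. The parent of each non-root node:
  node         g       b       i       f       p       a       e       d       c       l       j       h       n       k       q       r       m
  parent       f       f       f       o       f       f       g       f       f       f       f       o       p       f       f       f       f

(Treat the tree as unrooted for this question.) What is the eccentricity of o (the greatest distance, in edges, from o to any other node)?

3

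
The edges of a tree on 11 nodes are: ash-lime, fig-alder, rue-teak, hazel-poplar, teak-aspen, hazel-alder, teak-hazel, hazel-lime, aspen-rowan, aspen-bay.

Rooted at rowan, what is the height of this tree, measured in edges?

5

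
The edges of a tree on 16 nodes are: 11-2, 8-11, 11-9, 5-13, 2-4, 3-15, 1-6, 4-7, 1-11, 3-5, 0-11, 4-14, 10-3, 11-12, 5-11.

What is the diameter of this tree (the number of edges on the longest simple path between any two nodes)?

A longest path is 15 – 3 – 5 – 11 – 2 – 4 – 7, with 6 edges.

6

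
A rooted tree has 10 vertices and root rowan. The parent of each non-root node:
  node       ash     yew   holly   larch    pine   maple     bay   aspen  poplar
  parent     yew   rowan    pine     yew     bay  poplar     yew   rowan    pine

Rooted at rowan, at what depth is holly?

4

rowan–yew–bay–pine–holly — 4 edges.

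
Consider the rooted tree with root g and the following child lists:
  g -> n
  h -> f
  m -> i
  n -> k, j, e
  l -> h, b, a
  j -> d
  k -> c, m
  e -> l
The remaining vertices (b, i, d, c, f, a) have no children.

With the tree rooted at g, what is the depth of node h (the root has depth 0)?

Path from g to h: g – n – e – l – h, which has 4 edges.

4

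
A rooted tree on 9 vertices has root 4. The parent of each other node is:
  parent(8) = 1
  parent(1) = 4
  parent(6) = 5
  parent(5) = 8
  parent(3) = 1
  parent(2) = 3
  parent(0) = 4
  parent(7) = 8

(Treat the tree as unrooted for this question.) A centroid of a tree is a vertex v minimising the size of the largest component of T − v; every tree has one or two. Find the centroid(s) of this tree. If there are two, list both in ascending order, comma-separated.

Delete 1: the remaining components have sizes 4, 2, 2. Max 4 ≤ 4, so 1 is a centroid.
Every other node leaves some component of size > 4, so the centroid is unique.

1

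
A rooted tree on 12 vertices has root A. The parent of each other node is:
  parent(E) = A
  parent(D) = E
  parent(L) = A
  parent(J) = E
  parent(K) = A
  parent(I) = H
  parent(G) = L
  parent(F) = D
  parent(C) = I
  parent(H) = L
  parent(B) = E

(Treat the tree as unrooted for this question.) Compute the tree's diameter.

Starting from C, a farthest node is F at distance 7.
One longest path: C - I - H - L - A - E - D - F.
So the diameter is 7.

7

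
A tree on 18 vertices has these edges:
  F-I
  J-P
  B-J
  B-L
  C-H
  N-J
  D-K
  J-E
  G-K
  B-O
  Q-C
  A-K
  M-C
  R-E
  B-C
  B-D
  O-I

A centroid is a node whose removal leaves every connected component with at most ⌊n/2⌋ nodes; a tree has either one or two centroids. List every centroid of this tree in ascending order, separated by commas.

B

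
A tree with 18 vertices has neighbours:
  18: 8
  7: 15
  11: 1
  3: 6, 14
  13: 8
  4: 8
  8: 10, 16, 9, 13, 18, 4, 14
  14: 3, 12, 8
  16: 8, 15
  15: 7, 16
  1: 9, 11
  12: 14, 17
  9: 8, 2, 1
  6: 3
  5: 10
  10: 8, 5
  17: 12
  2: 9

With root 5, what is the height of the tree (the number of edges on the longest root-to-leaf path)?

5

11 sits deepest: 5 – 10 – 8 – 9 – 1 – 11 — 5 edges from the root.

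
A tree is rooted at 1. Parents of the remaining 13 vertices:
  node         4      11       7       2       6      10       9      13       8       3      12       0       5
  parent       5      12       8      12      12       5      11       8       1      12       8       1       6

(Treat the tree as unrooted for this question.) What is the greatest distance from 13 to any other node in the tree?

Distances from 13 peak at 5, attained at 4 (10 also at distance 5).
13-8-12-6-5-4

5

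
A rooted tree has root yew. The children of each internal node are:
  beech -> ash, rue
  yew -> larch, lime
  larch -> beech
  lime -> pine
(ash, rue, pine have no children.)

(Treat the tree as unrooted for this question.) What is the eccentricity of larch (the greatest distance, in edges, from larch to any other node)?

The node farthest from larch is pine, via larch – yew – lime – pine — 3 edges.

3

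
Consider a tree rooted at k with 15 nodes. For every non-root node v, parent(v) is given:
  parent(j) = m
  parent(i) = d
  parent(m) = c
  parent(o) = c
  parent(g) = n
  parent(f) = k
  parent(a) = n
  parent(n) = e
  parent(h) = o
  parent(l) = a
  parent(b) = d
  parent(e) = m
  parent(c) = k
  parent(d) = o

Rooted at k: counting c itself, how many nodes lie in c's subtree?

13

The subtree rooted at c contains: c, o, m, h, d, e, j, i, b, n, g, a, l — 13 nodes.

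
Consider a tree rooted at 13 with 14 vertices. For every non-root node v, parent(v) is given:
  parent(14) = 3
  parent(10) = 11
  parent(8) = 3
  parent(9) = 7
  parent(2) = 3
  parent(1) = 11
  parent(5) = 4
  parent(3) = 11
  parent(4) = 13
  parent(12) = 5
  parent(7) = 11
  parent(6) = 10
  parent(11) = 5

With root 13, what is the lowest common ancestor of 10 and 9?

11

Ancestors of 10 (toward the root): 10, 11, 5, 4, 13.
Ancestors of 9: 9, 7, 11, 5, 4, 13.
The deepest node appearing in both lists is 11.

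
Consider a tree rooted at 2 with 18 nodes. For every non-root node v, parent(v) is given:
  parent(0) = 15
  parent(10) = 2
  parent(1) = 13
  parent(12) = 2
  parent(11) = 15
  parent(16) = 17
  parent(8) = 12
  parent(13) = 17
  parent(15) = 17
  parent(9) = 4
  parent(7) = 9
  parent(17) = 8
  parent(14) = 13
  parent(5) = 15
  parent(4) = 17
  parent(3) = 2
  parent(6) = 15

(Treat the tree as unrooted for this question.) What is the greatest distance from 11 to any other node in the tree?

6

Distances from 11 peak at 6, attained at 3 (10 also at distance 6).
11-15-17-8-12-2-3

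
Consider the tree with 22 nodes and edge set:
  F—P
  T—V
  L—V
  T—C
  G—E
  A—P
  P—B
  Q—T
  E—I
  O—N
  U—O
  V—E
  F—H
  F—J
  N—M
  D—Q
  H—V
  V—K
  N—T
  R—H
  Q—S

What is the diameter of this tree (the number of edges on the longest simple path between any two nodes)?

Starting from A, a farthest node is U at distance 8.
One longest path: A–P–F–H–V–T–N–O–U.
So the diameter is 8.

8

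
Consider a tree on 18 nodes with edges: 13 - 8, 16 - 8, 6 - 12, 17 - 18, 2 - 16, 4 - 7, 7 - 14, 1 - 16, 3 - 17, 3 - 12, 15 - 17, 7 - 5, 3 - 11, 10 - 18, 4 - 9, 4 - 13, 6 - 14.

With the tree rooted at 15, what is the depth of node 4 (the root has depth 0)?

7

Climbing from 4 to the root: 4 – 7 – 14 – 6 – 12 – 3 – 17 – 15. That's 7 steps.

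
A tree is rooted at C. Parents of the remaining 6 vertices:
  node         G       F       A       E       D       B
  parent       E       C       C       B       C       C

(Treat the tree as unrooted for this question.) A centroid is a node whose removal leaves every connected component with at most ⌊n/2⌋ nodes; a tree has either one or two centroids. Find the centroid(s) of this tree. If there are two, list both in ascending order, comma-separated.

C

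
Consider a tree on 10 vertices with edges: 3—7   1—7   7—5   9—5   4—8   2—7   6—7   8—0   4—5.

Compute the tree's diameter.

5

A longest path is 0 - 8 - 4 - 5 - 7 - 1, with 5 edges.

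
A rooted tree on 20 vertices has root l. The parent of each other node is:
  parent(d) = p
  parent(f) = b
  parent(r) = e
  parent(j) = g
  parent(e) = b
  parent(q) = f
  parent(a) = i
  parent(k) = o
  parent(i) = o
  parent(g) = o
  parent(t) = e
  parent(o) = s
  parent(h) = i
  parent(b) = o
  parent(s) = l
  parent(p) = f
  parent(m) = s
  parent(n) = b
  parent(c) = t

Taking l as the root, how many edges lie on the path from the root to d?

Climbing from d to the root: d → p → f → b → o → s → l. That's 6 steps.

6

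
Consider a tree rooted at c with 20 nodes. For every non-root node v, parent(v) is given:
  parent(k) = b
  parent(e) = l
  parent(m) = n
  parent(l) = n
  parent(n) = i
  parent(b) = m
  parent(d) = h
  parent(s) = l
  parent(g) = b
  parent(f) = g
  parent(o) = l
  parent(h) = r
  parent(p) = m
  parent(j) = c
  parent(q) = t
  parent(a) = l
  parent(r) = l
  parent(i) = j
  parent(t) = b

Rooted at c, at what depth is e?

c → j → i → n → l → e — 5 edges.

5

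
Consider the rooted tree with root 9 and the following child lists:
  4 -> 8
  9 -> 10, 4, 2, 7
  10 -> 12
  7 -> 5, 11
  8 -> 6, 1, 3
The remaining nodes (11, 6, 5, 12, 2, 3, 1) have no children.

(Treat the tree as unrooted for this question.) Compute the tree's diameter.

5

BFS from 3 reaches 12 last, at distance 5; BFS from 12 confirms no node is farther.
Path: 3-8-4-9-10-12.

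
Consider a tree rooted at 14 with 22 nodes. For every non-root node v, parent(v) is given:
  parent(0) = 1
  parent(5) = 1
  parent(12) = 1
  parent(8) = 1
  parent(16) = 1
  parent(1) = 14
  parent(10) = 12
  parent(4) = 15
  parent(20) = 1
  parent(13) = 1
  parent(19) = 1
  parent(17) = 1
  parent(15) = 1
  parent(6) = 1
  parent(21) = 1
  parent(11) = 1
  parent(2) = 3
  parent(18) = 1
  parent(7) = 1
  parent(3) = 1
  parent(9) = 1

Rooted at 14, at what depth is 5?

2

Climbing from 5 to the root: 5 – 1 – 14. That's 2 steps.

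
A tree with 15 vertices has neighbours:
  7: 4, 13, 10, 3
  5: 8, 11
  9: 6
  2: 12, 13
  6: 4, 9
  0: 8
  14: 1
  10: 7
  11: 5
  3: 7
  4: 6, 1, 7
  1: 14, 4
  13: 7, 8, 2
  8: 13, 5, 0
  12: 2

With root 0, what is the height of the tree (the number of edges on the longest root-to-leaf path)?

6

The longest root-to-leaf path is 0-8-13-7-4-6-9 (6 edges).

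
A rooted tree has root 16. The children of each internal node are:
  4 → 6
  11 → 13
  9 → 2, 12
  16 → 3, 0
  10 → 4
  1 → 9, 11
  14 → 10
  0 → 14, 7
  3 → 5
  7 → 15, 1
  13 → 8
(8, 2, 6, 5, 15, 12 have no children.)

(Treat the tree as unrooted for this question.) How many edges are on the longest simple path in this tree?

9

BFS from 8 reaches 6 last, at distance 9; BFS from 6 confirms no node is farther.
Path: 8–13–11–1–7–0–14–10–4–6.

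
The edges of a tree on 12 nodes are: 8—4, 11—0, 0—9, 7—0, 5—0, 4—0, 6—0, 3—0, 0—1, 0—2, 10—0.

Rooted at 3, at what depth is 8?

3

3 – 0 – 4 – 8 — 3 edges.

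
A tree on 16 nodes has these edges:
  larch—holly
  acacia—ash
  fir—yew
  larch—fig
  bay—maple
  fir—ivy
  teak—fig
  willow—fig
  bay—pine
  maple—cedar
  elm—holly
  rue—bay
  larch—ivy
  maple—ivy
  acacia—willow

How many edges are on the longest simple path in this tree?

8

BFS from ash reaches rue last, at distance 8; BFS from rue confirms no node is farther.
Path: ash - acacia - willow - fig - larch - ivy - maple - bay - rue.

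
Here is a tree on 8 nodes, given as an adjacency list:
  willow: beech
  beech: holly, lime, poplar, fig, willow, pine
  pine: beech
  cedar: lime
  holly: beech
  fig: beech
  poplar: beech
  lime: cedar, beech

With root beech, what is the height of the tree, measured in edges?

A deepest node is cedar, reached by beech → lime → cedar.
That path has 2 edges, so the height is 2.

2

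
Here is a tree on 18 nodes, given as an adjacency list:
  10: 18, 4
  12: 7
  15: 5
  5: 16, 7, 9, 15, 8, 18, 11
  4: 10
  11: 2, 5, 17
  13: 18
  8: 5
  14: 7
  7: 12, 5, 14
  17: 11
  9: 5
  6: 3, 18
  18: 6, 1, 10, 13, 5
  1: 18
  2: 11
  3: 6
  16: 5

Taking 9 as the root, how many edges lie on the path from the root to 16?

2

Path from 9 to 16: 9 – 5 – 16, which has 2 edges.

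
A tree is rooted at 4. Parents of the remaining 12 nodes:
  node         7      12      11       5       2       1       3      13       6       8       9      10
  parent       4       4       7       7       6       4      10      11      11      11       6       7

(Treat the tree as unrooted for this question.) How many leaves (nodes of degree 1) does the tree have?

8

The leaves are 1, 2, 3, 5, 8, 9, 12, 13.
That is 8 leaves.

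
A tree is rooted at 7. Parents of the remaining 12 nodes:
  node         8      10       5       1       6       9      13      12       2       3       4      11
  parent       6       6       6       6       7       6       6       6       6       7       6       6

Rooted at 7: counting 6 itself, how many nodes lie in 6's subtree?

11

Descendants of 6 (including itself): 6, 5, 1, 9, 12, 10, 13, 4, 11, 8, 2. That's 11.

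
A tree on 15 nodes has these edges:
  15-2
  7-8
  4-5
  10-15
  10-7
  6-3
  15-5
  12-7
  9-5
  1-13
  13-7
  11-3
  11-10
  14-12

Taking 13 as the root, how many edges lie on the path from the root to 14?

3

Path from 13 to 14: 13–7–12–14, which has 3 edges.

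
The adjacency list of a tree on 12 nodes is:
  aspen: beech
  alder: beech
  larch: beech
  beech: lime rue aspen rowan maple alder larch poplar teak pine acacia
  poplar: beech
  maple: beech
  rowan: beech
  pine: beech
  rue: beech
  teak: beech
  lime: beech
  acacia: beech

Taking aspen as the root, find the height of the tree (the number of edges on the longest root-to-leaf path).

2

The longest root-to-leaf path is aspen → beech → pine (2 edges).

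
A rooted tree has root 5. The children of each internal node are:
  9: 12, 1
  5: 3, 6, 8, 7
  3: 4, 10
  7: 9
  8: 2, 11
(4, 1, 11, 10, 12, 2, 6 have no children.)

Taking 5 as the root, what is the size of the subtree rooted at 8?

3

The subtree rooted at 8 contains: 8, 11, 2 — 3 nodes.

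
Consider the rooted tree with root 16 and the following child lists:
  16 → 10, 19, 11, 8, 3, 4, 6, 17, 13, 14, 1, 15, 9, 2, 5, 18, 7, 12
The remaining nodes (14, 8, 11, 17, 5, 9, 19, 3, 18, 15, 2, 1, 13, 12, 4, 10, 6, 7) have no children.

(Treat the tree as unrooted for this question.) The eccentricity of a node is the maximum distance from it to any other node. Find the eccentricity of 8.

Distances from 8 peak at 2, attained at 1 (4, 9, 17, 18, 11, 10, 13, 14, 19, 5, 7, 15, 6, 2, 3, 12 also at distance 2).
8–16–1

2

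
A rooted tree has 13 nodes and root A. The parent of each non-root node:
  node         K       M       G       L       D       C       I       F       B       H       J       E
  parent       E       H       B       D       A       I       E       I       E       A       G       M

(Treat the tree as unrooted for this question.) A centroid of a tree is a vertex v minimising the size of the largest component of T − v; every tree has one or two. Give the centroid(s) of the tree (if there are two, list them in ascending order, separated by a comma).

E

If E is removed the pieces have sizes 5, 3, 3, 1, all ≤ ⌊13/2⌋ = 6.
Every other node leaves some component of size > 6, so the centroid is unique.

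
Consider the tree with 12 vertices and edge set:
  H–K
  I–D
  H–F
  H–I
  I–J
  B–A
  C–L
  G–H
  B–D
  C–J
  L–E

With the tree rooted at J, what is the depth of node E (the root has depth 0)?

Path from J to E: J → C → L → E, which has 3 edges.

3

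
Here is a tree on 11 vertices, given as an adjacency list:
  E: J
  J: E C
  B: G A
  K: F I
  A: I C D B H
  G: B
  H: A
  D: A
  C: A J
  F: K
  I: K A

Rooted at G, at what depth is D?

3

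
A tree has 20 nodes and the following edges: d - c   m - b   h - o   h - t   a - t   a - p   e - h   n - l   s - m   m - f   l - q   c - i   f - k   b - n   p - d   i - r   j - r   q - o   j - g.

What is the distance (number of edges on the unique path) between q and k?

6

q–l–n–b–m–f–k: 6 edges.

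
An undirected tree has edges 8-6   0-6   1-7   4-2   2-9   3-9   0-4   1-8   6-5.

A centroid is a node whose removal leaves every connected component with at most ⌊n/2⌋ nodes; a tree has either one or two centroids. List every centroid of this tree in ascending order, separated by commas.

0, 6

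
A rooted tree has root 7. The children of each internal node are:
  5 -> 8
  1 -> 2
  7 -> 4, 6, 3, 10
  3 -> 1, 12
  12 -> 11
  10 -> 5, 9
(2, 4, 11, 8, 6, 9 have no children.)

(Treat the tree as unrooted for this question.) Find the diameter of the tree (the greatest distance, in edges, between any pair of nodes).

6

A longest path is 8–5–10–7–3–1–2, with 6 edges.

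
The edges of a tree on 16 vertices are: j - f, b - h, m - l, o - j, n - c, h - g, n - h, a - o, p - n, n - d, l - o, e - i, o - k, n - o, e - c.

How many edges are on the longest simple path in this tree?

A longest path is i–e–c–n–o–l–m, with 6 edges.

6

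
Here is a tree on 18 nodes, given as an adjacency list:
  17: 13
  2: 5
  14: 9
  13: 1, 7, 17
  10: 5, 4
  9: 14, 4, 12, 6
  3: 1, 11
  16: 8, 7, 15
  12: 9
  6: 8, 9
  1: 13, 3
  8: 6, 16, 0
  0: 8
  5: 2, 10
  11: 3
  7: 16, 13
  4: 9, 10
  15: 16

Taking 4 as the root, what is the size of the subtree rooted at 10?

3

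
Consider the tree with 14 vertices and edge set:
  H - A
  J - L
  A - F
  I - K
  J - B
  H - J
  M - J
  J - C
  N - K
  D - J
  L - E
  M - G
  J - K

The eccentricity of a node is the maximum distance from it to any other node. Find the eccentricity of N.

5

A farthest node from N is F.
The path N–K–J–H–A–F has 5 edges.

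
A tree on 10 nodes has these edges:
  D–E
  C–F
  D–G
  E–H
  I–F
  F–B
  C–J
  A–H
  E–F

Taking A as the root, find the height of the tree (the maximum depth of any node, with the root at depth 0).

A deepest node is J, reached by A – H – E – F – C – J.
That path has 5 edges, so the height is 5.

5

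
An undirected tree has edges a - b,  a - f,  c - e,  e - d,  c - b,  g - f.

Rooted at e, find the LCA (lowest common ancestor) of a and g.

a

Path a→root: a b c e; path g→root: g f a b c e.
First common node: a.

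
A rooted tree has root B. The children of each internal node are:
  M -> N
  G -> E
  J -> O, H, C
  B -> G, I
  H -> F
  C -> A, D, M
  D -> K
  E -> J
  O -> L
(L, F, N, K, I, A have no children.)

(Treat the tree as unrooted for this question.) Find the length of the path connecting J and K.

3

The path is J - C - D - K, which has 3 edges.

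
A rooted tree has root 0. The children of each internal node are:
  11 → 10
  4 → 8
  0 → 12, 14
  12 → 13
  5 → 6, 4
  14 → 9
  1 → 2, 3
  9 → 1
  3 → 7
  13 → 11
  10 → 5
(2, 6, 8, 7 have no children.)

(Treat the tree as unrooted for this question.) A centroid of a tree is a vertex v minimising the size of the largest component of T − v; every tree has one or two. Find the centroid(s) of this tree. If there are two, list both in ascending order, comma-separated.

Delete 12: the remaining components have sizes 7, 7. Max 7 ≤ 7, so 12 is a centroid.
No neighbour of 12 does as well, so 12 is the unique centroid.

12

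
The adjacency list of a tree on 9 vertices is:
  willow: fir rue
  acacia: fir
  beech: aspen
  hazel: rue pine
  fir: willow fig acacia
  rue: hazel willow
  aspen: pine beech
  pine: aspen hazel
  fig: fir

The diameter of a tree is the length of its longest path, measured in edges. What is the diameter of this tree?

A longest path is beech-aspen-pine-hazel-rue-willow-fir-acacia, with 7 edges.

7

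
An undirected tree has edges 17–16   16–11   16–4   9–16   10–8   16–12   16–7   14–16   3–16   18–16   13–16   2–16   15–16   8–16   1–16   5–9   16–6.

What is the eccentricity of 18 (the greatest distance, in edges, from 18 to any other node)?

3

The node farthest from 18 is 5 (10 also at distance 3), via 18-16-9-5 — 3 edges.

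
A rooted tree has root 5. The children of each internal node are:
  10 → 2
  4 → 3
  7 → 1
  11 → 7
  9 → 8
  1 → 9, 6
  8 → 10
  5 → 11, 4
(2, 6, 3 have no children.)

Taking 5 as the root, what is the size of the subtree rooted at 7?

Descendants of 7 (including itself): 7, 1, 6, 9, 8, 10, 2. That's 7.

7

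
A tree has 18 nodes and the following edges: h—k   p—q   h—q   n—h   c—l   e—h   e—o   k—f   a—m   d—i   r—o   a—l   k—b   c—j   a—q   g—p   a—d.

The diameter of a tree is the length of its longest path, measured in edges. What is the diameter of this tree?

BFS from j reaches r last, at distance 8; BFS from r confirms no node is farther.
Path: j - c - l - a - q - h - e - o - r.

8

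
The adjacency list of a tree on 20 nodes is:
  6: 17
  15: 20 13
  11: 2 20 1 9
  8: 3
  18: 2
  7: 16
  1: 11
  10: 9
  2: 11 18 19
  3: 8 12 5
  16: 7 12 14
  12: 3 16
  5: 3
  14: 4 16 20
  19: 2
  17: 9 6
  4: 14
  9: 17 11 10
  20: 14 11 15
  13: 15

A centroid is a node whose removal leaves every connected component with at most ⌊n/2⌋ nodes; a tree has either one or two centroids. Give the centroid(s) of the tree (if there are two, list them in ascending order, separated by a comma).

20

Removing 20 splits the tree into components of sizes 9, 8, 2; the largest is 9 ≤ ⌊20/2⌋ = 10.
No neighbour of 20 does as well, so 20 is the unique centroid.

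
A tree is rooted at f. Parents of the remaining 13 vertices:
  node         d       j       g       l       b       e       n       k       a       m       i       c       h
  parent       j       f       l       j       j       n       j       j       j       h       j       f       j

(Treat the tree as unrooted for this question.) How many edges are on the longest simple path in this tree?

4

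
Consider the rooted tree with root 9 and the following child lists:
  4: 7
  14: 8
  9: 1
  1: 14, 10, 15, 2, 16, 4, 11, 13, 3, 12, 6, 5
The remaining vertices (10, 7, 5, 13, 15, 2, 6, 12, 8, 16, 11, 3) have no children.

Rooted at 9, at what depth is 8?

3

9 – 1 – 14 – 8 — 3 edges.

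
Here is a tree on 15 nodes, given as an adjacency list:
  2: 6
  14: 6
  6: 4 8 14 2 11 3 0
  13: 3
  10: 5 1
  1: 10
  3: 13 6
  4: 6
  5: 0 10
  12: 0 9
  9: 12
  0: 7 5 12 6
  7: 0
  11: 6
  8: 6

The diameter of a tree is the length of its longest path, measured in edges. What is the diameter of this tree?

6

Starting from 1, a farthest node is 13 at distance 6.
One longest path: 1 - 10 - 5 - 0 - 6 - 3 - 13.
So the diameter is 6.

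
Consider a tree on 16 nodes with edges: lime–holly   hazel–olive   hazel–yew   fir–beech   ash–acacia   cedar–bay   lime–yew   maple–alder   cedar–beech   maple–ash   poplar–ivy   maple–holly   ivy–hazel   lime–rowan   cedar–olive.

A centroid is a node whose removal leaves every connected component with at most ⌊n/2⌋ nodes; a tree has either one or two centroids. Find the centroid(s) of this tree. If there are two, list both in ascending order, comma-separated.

Delete yew: the remaining components have sizes 8, 7. Max 8 ≤ 8, so yew is a centroid.
Its neighbour hazel also leaves a largest component of size 8, so both are centroids.

hazel, yew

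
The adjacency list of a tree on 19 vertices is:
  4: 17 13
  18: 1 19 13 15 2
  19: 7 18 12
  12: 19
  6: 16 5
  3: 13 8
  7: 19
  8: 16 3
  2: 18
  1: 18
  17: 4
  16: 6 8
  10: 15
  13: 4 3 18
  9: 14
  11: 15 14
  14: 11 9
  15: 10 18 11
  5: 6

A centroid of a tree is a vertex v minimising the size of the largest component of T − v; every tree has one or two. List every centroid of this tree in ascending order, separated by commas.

18

Removing 18 splits the tree into components of sizes 8, 5, 3, 1, 1; the largest is 8 ≤ ⌊19/2⌋ = 9.
No neighbour of 18 does as well, so 18 is the unique centroid.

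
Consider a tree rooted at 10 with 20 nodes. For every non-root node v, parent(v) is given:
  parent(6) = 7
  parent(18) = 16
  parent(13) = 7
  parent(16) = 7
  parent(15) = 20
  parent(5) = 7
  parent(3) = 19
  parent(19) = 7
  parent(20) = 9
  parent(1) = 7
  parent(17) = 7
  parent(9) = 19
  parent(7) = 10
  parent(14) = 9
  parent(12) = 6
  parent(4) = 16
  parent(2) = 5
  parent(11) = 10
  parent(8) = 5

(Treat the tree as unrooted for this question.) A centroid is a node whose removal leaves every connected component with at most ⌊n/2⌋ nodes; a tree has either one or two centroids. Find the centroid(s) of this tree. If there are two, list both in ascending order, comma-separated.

7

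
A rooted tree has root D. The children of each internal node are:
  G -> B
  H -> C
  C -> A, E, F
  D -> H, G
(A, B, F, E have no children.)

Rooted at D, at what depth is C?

Path from D to C: D → H → C, which has 2 edges.

2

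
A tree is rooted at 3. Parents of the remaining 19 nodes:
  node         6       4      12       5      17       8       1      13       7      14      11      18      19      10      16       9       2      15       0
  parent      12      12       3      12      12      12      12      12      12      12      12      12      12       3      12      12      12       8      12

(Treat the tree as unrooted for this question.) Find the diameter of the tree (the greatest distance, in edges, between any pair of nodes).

4

A longest path is 15-8-12-3-10, with 4 edges.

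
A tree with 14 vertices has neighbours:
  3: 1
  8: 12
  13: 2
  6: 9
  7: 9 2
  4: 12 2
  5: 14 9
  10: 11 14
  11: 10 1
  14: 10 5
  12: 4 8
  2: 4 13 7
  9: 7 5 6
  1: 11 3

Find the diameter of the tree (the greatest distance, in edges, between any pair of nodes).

11

BFS from 8 reaches 3 last, at distance 11; BFS from 3 confirms no node is farther.
Path: 8 – 12 – 4 – 2 – 7 – 9 – 5 – 14 – 10 – 11 – 1 – 3.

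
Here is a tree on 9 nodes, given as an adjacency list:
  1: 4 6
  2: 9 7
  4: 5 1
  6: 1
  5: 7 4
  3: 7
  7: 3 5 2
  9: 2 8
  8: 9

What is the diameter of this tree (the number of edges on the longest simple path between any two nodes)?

Starting from 6, a farthest node is 8 at distance 7.
One longest path: 6-1-4-5-7-2-9-8.
So the diameter is 7.

7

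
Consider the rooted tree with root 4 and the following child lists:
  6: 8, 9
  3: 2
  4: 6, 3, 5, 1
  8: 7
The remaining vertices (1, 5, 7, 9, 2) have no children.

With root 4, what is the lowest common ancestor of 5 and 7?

4

5's ancestor chain is 5, 4 and 7's is 7, 8, 6, 4; they first meet at 4.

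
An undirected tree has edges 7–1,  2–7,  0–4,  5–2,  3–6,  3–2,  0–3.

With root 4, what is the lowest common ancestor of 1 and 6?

3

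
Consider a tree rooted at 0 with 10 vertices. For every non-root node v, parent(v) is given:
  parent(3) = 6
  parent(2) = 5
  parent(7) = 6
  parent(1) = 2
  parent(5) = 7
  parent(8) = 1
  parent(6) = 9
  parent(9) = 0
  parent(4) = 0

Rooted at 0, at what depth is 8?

7

0 – 9 – 6 – 7 – 5 – 2 – 1 – 8 — 7 edges.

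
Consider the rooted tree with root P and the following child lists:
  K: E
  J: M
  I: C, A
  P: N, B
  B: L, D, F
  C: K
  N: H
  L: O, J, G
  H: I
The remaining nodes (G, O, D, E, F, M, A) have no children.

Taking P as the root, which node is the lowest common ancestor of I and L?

Path I→root: I H N P; path L→root: L B P.
First common node: P.

P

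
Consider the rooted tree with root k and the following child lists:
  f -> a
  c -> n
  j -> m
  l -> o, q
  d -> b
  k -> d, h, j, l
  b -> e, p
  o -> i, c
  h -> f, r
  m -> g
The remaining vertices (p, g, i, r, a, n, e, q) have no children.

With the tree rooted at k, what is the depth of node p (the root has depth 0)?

Path from k to p: k – d – b – p, which has 3 edges.

3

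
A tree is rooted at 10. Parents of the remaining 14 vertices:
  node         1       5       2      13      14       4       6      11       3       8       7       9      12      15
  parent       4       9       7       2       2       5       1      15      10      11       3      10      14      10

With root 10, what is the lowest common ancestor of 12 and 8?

10

Path 12→root: 12 14 2 7 3 10; path 8→root: 8 11 15 10.
First common node: 10.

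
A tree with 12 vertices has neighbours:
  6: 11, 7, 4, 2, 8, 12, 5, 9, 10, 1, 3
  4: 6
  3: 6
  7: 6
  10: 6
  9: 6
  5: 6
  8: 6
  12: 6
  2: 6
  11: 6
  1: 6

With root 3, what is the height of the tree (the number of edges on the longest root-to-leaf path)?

A deepest node is 9, reached by 3 → 6 → 9.
That path has 2 edges, so the height is 2.

2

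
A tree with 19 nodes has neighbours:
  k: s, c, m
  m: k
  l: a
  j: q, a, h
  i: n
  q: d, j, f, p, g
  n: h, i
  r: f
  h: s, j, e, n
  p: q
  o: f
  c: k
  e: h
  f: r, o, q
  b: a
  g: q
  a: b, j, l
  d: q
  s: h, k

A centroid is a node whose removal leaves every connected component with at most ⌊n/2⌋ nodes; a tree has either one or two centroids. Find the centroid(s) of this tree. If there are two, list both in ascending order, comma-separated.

j

Removing j splits the tree into components of sizes 8, 7, 3; the largest is 8 ≤ ⌊19/2⌋ = 9.
No neighbour of j does as well, so j is the unique centroid.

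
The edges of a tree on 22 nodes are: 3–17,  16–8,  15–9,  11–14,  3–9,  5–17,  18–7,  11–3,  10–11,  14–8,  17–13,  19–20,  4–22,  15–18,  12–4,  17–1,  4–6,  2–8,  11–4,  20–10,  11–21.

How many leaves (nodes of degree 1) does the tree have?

The leaves are 1, 2, 5, 6, 7, 12, 13, 16, 19, 21, 22.
That is 11 leaves.

11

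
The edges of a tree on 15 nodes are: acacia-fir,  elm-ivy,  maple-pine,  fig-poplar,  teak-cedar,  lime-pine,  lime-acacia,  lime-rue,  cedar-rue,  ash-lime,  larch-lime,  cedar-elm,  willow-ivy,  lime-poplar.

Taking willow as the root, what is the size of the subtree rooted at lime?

9

Descendants of lime (including itself): lime, larch, pine, ash, poplar, acacia, maple, fig, fir. That's 9.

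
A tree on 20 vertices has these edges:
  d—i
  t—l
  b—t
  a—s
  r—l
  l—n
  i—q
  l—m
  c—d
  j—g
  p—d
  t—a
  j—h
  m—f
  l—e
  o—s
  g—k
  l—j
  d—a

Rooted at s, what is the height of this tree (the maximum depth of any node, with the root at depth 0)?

k sits deepest: s – a – t – l – j – g – k — 6 edges from the root.

6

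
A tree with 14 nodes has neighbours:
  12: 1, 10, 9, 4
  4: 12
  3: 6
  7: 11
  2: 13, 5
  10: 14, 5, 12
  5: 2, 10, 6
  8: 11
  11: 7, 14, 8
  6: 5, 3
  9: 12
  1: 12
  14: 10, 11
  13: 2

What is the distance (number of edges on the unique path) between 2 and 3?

3

Walking from 2: 2 – 5 – 6 – 3. Length 3.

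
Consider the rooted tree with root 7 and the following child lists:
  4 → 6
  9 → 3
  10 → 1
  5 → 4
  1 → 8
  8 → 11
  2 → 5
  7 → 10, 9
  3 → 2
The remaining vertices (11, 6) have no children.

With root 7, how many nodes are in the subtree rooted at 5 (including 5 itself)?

5's subtree: {5, 4, 6}, size 3.

3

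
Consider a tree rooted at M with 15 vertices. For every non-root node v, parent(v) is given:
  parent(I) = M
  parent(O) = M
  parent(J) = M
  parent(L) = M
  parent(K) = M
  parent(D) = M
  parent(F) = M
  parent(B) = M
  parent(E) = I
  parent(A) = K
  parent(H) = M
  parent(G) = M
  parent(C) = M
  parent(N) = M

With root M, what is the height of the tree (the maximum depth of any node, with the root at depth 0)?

2

A deepest node is E, reached by M–I–E.
That path has 2 edges, so the height is 2.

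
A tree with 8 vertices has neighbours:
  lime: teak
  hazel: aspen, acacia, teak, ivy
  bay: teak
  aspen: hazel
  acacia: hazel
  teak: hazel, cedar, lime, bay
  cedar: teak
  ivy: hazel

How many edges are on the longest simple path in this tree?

3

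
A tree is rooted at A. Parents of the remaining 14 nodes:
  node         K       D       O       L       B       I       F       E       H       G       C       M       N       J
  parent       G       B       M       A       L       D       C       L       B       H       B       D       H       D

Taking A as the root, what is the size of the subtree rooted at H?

4

The subtree rooted at H contains: H, G, N, K — 4 nodes.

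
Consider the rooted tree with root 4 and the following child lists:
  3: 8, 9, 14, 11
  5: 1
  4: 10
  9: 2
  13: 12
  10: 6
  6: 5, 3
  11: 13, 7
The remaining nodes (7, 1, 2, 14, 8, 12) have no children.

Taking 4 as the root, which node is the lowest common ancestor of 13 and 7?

11

13's ancestor chain is 13, 11, 3, 6, 10, 4 and 7's is 7, 11, 3, 6, 10, 4; they first meet at 11.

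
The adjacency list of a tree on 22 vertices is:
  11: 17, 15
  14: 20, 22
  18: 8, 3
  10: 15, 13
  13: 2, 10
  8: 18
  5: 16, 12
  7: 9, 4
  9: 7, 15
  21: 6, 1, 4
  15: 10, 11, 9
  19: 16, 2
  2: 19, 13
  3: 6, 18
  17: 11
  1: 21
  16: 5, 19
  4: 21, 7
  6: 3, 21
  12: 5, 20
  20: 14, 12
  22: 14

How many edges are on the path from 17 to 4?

5

17 - 11 - 15 - 9 - 7 - 4: 5 edges.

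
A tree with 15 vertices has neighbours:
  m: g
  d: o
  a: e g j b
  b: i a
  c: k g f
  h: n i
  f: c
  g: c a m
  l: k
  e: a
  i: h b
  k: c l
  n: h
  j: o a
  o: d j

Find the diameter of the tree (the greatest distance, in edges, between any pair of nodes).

8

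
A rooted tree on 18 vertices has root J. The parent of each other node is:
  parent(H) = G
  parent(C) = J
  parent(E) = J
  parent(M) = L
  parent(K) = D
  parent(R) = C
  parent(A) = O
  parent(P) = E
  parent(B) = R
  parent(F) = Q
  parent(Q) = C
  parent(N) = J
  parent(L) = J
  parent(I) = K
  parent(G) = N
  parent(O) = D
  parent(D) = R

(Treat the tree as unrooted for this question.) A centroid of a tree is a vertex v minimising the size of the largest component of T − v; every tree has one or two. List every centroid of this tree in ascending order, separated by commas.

Removing C splits the tree into components of sizes 8, 7, 2; the largest is 8 ≤ ⌊18/2⌋ = 9.
No neighbour of C does as well, so C is the unique centroid.

C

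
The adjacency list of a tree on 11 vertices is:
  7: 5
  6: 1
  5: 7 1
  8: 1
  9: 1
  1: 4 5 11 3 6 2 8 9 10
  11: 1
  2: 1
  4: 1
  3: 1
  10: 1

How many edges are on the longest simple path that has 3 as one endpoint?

3

The node farthest from 3 is 7, via 3 – 1 – 5 – 7 — 3 edges.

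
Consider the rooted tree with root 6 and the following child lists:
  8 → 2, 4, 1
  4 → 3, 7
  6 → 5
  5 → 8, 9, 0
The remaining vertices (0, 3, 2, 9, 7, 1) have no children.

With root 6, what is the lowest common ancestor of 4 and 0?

Path 4→root: 4 8 5 6; path 0→root: 0 5 6.
First common node: 5.

5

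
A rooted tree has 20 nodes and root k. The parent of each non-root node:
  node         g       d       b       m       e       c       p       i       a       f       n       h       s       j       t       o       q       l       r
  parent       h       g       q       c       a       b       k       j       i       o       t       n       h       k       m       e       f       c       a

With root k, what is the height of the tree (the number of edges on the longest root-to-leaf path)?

15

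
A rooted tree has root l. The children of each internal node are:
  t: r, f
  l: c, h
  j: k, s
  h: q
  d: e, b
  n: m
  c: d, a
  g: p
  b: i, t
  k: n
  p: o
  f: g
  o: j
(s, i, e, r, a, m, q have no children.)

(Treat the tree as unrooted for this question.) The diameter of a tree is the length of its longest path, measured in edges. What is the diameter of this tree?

14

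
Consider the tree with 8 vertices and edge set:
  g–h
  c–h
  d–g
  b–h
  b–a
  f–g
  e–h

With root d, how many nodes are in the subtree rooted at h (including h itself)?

The subtree rooted at h contains: h, b, c, e, a — 5 nodes.

5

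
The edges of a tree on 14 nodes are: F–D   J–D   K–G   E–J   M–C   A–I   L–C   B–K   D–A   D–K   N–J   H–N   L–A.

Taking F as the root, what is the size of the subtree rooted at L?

3

The subtree rooted at L contains: L, C, M — 3 nodes.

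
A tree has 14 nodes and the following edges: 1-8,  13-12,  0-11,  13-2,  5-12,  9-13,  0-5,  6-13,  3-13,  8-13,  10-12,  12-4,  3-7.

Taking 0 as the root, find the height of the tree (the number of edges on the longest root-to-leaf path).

A deepest node is 7, reached by 0–5–12–13–3–7.
That path has 5 edges, so the height is 5.

5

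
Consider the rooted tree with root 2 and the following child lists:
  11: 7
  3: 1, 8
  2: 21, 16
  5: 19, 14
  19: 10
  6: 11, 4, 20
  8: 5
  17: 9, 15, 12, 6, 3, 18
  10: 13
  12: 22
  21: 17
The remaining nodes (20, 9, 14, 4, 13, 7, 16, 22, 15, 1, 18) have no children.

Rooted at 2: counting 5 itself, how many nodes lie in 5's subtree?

5

5's subtree: {5, 19, 14, 10, 13}, size 5.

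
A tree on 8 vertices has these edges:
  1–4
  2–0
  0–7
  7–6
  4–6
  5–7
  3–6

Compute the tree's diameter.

5

A longest path is 2 – 0 – 7 – 6 – 4 – 1, with 5 edges.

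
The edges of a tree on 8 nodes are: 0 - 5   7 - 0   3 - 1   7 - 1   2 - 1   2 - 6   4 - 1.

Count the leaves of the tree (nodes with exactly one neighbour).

4

The leaves are 3, 4, 5, 6.
That is 4 leaves.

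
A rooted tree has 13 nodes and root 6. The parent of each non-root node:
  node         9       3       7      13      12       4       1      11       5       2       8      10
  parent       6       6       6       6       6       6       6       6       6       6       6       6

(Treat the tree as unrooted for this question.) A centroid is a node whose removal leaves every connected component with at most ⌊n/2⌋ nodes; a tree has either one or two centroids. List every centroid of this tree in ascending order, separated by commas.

6

Delete 6: the remaining components have sizes 1, 1, 1, 1, 1, 1, 1, 1, 1, 1, 1, 1. Max 1 ≤ 6, so 6 is a centroid.
No neighbour of 6 does as well, so 6 is the unique centroid.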